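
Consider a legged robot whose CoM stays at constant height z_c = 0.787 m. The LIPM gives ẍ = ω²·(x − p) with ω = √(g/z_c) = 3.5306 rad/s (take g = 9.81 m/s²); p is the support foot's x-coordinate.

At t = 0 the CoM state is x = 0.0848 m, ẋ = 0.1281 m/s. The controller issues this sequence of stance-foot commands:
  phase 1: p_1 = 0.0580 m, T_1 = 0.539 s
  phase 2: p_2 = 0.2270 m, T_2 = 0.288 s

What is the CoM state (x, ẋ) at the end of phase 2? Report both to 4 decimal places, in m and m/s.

x = 0.5473, ẋ = 1.3485

phase 1: p=0.0580, T=0.539, ωT=1.902993, cosh=3.427530, sinh=3.278408; start (x,ẋ)=(0.084800, 0.128100) → end (x,ẋ)=(0.268808, 0.749270)
phase 2: p=0.2270, T=0.288, ωT=1.016813, cosh=1.563058, sinh=1.201312; start (x,ẋ)=(0.268808, 0.749270) → end (x,ẋ)=(0.547292, 1.348473)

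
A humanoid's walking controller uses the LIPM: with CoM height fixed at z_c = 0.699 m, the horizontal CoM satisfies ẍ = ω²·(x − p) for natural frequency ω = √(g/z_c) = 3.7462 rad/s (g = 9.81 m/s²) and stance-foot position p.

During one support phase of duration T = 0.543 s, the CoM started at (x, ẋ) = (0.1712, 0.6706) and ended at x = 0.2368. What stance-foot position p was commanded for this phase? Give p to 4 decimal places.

p = 0.3814

ωT = 3.7462·0.543 = 2.034187; cosh(ωT) = 3.888409, sinh(ωT) = 3.757622
x(T) = p + (x₀−p)·cosh(ωT) + (ẋ₀/ω)·sinh(ωT) ⇒ p·(1 − cosh) = x(T) − x₀·cosh − (ẋ₀/ω)·sinh
numerator   = 0.2368 − (0.1712)·3.888409 − (0.6706/3.7462)·3.757622 = -1.101540
denominator = 1 − 3.888409 = -2.888409
p = -1.101540 / -2.888409 = 0.3814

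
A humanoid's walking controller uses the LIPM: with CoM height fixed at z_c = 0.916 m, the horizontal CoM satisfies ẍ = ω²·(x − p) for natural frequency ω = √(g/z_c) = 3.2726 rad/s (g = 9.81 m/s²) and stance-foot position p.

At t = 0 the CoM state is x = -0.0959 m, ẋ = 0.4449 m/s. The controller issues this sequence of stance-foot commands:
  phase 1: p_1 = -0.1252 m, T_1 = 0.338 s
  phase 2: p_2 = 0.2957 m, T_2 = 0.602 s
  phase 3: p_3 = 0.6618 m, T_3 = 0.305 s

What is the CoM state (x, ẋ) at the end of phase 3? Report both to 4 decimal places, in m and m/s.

x = 0.8505, ẋ = 1.1359

phase 1: p=-0.1252, T=0.338, ωT=1.106139, cosh=1.676749, sinh=1.345915; start (x,ẋ)=(-0.095900, 0.444900) → end (x,ẋ)=(0.106902, 0.875042)
phase 2: p=0.2957, T=0.602, ωT=1.970105, cosh=3.655437, sinh=3.515994; start (x,ẋ)=(0.106902, 0.875042) → end (x,ẋ)=(0.545682, 1.026265)
phase 3: p=0.6618, T=0.305, ωT=0.998143, cosh=1.540901, sinh=1.172338; start (x,ẋ)=(0.545682, 1.026265) → end (x,ẋ)=(0.850511, 1.135875)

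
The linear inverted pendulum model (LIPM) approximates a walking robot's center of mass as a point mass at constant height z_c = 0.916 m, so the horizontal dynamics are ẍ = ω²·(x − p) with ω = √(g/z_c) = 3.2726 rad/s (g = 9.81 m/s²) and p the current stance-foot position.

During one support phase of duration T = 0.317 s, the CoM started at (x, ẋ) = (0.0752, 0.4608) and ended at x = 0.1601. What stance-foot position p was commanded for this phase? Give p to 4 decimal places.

p = 0.2262

ωT = 3.2726·0.317 = 1.037414; cosh(ωT) = 1.588140, sinh(ωT) = 1.233770
x(T) = p + (x₀−p)·cosh(ωT) + (ẋ₀/ω)·sinh(ωT) ⇒ p·(1 − cosh) = x(T) − x₀·cosh − (ẋ₀/ω)·sinh
numerator   = 0.1601 − (0.0752)·1.588140 − (0.4608/3.2726)·1.233770 = -0.133050
denominator = 1 − 1.588140 = -0.588140
p = -0.133050 / -0.588140 = 0.2262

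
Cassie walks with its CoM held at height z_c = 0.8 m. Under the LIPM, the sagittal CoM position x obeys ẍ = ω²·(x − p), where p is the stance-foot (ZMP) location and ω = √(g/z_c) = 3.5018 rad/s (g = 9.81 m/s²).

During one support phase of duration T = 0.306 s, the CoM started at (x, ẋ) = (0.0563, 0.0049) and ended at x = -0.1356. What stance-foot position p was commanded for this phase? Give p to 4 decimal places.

p = 0.3632

ωT = 3.5018·0.306 = 1.071551; cosh(ωT) = 1.631191, sinh(ωT) = 1.288714
x(T) = p + (x₀−p)·cosh(ωT) + (ẋ₀/ω)·sinh(ωT) ⇒ p·(1 − cosh) = x(T) − x₀·cosh − (ẋ₀/ω)·sinh
numerator   = -0.1356 − (0.0563)·1.631191 − (0.0049/3.5018)·1.288714 = -0.229239
denominator = 1 − 1.631191 = -0.631191
p = -0.229239 / -0.631191 = 0.3632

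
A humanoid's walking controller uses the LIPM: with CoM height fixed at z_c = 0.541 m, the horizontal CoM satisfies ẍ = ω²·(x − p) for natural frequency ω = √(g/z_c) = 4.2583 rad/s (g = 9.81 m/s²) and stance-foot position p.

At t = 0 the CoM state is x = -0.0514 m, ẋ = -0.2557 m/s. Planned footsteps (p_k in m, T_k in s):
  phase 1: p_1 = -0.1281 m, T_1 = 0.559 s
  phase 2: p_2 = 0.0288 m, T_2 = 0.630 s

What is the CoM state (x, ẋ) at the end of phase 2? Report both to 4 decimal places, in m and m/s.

phase 1: p=-0.1281, T=0.559, ωT=2.380390, cosh=5.450814, sinh=5.358300; start (x,ẋ)=(-0.051400, -0.255700) → end (x,ẋ)=(-0.031775, 0.356310)
phase 2: p=0.0288, T=0.630, ωT=2.682729, cosh=7.346663, sinh=7.278287; start (x,ẋ)=(-0.031775, 0.356310) → end (x,ẋ)=(0.192783, 0.740288)

x = 0.1928, ẋ = 0.7403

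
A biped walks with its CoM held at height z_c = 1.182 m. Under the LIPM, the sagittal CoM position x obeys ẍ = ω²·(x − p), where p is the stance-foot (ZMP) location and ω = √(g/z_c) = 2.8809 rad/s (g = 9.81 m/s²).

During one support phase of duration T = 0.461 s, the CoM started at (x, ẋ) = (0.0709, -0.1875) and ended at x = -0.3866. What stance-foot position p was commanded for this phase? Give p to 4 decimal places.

p = 0.4077

ωT = 2.8809·0.461 = 1.328095; cosh(ωT) = 2.019414, sinh(ωT) = 1.754433
x(T) = p + (x₀−p)·cosh(ωT) + (ẋ₀/ω)·sinh(ωT) ⇒ p·(1 − cosh) = x(T) − x₀·cosh − (ẋ₀/ω)·sinh
numerator   = -0.3866 − (0.0709)·2.019414 − (-0.1875/2.8809)·1.754433 = -0.415591
denominator = 1 − 2.019414 = -1.019414
p = -0.415591 / -1.019414 = 0.4077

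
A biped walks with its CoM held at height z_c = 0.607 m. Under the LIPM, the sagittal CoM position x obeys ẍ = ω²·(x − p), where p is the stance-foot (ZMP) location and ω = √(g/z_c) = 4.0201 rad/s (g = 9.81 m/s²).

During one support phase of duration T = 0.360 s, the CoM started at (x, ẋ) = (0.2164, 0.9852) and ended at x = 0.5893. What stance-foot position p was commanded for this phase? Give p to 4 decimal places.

p = 0.3123

ωT = 4.0201·0.360 = 1.447236; cosh(ωT) = 2.243284, sinh(ωT) = 2.008064
x(T) = p + (x₀−p)·cosh(ωT) + (ẋ₀/ω)·sinh(ωT) ⇒ p·(1 − cosh) = x(T) − x₀·cosh − (ẋ₀/ω)·sinh
numerator   = 0.5893 − (0.2164)·2.243284 − (0.9852/4.0201)·2.008064 = -0.388260
denominator = 1 − 2.243284 = -1.243284
p = -0.388260 / -1.243284 = 0.3123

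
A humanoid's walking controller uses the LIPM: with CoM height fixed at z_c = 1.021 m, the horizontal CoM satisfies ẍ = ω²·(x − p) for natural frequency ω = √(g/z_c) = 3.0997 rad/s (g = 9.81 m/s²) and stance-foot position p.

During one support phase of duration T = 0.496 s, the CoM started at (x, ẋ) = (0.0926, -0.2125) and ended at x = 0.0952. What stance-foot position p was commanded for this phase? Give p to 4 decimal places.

p = -0.0153

ωT = 3.0997·0.496 = 1.537451; cosh(ωT) = 2.433822, sinh(ωT) = 2.218894
x(T) = p + (x₀−p)·cosh(ωT) + (ẋ₀/ω)·sinh(ωT) ⇒ p·(1 − cosh) = x(T) − x₀·cosh − (ẋ₀/ω)·sinh
numerator   = 0.0952 − (0.0926)·2.433822 − (-0.2125/3.0997)·2.218894 = 0.021944
denominator = 1 − 2.433822 = -1.433822
p = 0.021944 / -1.433822 = -0.0153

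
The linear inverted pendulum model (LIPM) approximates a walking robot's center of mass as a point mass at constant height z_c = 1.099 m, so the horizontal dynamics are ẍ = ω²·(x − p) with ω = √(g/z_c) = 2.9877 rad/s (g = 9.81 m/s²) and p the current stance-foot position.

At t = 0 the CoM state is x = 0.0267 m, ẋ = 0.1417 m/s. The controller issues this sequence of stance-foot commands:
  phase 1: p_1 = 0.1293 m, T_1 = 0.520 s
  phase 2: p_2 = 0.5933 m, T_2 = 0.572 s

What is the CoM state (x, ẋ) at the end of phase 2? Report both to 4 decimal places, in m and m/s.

phase 1: p=0.1293, T=0.520, ωT=1.553604, cosh=2.469983, sinh=2.258498; start (x,ẋ)=(0.026700, 0.141700) → end (x,ẋ)=(-0.017005, -0.342319)
phase 2: p=0.5933, T=0.572, ωT=1.708964, cosh=2.852146, sinh=2.671093; start (x,ẋ)=(-0.017005, -0.342319) → end (x,ẋ)=(-1.453421, -5.846834)

x = -1.4534, ẋ = -5.8468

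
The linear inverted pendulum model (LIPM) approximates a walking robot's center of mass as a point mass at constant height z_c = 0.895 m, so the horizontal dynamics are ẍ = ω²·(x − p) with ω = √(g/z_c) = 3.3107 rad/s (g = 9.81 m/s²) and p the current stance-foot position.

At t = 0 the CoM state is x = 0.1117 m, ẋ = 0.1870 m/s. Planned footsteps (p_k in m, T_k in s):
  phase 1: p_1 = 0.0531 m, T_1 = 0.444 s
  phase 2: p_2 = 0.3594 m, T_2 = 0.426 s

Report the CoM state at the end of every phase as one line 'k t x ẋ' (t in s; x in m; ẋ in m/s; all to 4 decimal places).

1 0.4440 0.3036 0.8277
2 0.8700 0.7199 1.4407

phase 1: p=0.0531, T=0.444, ωT=1.469951, cosh=2.289479, sinh=2.059542; start (x,ẋ)=(0.111700, 0.187000) → end (x,ẋ)=(0.303594, 0.827698)
phase 2: p=0.3594, T=0.426, ωT=1.410358, cosh=2.170739, sinh=1.926683; start (x,ẋ)=(0.303594, 0.827698) → end (x,ẋ)=(0.719943, 1.440747)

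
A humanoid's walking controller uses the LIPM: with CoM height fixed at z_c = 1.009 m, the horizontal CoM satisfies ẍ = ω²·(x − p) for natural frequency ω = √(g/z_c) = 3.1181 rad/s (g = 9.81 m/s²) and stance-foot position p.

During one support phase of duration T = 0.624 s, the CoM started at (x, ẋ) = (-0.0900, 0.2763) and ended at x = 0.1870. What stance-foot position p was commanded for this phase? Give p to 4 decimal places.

ωT = 3.1181·0.624 = 1.945694; cosh(ωT) = 3.570689, sinh(ωT) = 3.427801
x(T) = p + (x₀−p)·cosh(ωT) + (ẋ₀/ω)·sinh(ωT) ⇒ p·(1 − cosh) = x(T) − x₀·cosh − (ẋ₀/ω)·sinh
numerator   = 0.1870 − (-0.0900)·3.570689 − (0.2763/3.1181)·3.427801 = 0.204619
denominator = 1 − 3.570689 = -2.570689
p = 0.204619 / -2.570689 = -0.0796

p = -0.0796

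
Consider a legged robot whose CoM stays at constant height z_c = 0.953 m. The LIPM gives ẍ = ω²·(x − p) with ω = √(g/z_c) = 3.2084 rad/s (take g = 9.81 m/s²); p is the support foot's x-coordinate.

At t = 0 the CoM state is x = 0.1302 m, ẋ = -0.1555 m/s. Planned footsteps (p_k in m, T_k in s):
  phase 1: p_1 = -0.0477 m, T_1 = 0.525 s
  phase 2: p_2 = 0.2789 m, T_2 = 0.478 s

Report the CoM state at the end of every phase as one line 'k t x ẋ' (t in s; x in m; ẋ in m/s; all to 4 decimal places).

1 0.5250 0.3221 1.0516
2 1.0030 1.1079 2.8566

phase 1: p=-0.0477, T=0.525, ωT=1.684410, cosh=2.787412, sinh=2.601858; start (x,ẋ)=(0.130200, -0.155500) → end (x,ẋ)=(0.322078, 1.051631)
phase 2: p=0.2789, T=0.478, ωT=1.533615, cosh=2.425328, sinh=2.209574; start (x,ẋ)=(0.322078, 1.051631) → end (x,ẋ)=(1.107862, 2.856646)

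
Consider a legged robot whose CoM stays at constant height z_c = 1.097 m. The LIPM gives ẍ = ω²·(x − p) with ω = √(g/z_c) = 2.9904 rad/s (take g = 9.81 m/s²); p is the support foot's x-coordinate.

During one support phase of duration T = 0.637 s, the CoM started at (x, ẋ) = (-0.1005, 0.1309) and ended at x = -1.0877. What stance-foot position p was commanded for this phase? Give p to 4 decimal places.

p = 0.3642

ωT = 2.9904·0.637 = 1.904885; cosh(ωT) = 3.433737, sinh(ωT) = 3.284897
x(T) = p + (x₀−p)·cosh(ωT) + (ẋ₀/ω)·sinh(ωT) ⇒ p·(1 − cosh) = x(T) − x₀·cosh − (ẋ₀/ω)·sinh
numerator   = -1.0877 − (-0.1005)·3.433737 − (0.1309/2.9904)·3.284897 = -0.886401
denominator = 1 − 3.433737 = -2.433737
p = -0.886401 / -2.433737 = 0.3642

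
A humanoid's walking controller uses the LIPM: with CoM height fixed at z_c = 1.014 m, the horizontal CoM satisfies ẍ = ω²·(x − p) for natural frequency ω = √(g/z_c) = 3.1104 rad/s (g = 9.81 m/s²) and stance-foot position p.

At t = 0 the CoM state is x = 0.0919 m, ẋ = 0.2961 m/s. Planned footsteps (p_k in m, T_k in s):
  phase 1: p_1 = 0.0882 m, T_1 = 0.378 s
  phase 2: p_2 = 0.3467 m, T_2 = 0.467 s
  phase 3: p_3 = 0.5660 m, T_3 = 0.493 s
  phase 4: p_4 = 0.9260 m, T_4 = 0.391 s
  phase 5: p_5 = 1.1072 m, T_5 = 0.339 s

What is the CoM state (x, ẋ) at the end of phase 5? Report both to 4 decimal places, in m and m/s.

x = 0.0735, ẋ = -2.8834

phase 1: p=0.0882, T=0.378, ωT=1.175731, cosh=1.774552, sinh=1.465959; start (x,ẋ)=(0.091900, 0.296100) → end (x,ẋ)=(0.234320, 0.542316)
phase 2: p=0.3467, T=0.467, ωT=1.452557, cosh=2.254000, sinh=2.020029; start (x,ẋ)=(0.234320, 0.542316) → end (x,ẋ)=(0.445600, 0.516288)
phase 3: p=0.5660, T=0.493, ωT=1.533427, cosh=2.424913, sinh=2.209118; start (x,ẋ)=(0.445600, 0.516288) → end (x,ẋ)=(0.640727, 0.424655)
phase 4: p=0.9260, T=0.391, ωT=1.216166, cosh=1.835296, sinh=1.538932; start (x,ẋ)=(0.640727, 0.424655) → end (x,ẋ)=(0.612546, -0.586148)
phase 5: p=1.1072, T=0.339, ωT=1.054426, cosh=1.609359, sinh=1.260967; start (x,ẋ)=(0.612546, -0.586148) → end (x,ẋ)=(0.073497, -2.883412)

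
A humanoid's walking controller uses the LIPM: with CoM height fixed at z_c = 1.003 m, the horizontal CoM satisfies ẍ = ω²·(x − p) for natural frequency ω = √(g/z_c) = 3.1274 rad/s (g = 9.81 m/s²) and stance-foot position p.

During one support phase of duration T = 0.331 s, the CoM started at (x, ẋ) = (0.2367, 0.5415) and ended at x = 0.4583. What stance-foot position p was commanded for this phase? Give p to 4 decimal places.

p = 0.2220

ωT = 3.1274·0.331 = 1.035169; cosh(ωT) = 1.585375, sinh(ωT) = 1.230208
x(T) = p + (x₀−p)·cosh(ωT) + (ẋ₀/ω)·sinh(ωT) ⇒ p·(1 − cosh) = x(T) − x₀·cosh − (ẋ₀/ω)·sinh
numerator   = 0.4583 − (0.2367)·1.585375 − (0.5415/3.1274)·1.230208 = -0.129965
denominator = 1 − 1.585375 = -0.585375
p = -0.129965 / -0.585375 = 0.2220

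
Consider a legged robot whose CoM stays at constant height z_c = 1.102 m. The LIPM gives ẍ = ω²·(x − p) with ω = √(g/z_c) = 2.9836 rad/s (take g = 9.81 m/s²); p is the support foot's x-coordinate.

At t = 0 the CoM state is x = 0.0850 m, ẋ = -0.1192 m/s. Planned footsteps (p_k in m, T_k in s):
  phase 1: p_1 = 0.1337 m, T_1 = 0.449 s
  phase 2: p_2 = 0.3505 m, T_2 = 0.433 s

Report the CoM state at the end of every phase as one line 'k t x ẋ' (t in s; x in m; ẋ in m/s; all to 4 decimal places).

phase 1: p=0.1337, T=0.449, ωT=1.339636, cosh=2.039798, sinh=1.777857; start (x,ẋ)=(0.085000, -0.119200) → end (x,ẋ)=(-0.036667, -0.501469)
phase 2: p=0.3505, T=0.433, ωT=1.291899, cosh=1.957220, sinh=1.682471; start (x,ẋ)=(-0.036667, -0.501469) → end (x,ẋ)=(-0.690052, -2.924992)

1 0.4490 -0.0367 -0.5015
2 0.8820 -0.6901 -2.9250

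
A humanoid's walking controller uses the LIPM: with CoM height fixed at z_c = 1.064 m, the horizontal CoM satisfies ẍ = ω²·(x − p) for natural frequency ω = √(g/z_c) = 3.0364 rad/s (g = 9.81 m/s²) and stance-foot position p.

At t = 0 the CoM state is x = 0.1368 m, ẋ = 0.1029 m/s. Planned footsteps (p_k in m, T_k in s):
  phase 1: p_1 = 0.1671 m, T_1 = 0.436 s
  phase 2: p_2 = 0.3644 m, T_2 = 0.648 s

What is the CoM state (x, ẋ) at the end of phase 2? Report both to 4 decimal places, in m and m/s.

x = -0.3080, ẋ = -1.9508

phase 1: p=0.1671, T=0.436, ωT=1.323870, cosh=2.012021, sinh=1.745917; start (x,ẋ)=(0.136800, 0.102900) → end (x,ẋ)=(0.165303, 0.046407)
phase 2: p=0.3644, T=0.648, ωT=1.967587, cosh=3.646595, sinh=3.506801; start (x,ẋ)=(0.165303, 0.046407) → end (x,ẋ)=(-0.308030, -1.950768)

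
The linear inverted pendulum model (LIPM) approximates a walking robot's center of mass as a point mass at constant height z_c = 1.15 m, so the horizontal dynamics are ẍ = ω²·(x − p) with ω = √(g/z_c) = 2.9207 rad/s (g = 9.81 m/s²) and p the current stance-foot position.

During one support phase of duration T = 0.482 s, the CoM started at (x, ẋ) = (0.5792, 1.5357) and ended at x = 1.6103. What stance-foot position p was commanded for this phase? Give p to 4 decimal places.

p = 0.5612

ωT = 2.9207·0.482 = 1.407777; cosh(ωT) = 2.165774, sinh(ωT) = 1.921088
x(T) = p + (x₀−p)·cosh(ωT) + (ẋ₀/ω)·sinh(ωT) ⇒ p·(1 − cosh) = x(T) − x₀·cosh − (ẋ₀/ω)·sinh
numerator   = 1.6103 − (0.5792)·2.165774 − (1.5357/2.9207)·1.921088 = -0.654222
denominator = 1 − 2.165774 = -1.165774
p = -0.654222 / -1.165774 = 0.5612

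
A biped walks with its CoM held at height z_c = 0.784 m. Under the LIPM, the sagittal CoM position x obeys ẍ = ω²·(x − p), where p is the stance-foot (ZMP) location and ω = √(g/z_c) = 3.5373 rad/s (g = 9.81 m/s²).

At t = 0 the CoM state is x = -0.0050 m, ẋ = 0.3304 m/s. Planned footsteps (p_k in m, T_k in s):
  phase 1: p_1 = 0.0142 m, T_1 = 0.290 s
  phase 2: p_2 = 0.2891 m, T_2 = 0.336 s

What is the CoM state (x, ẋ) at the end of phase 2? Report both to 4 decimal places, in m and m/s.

phase 1: p=0.0142, T=0.290, ωT=1.025817, cosh=1.573938, sinh=1.215435; start (x,ẋ)=(-0.005000, 0.330400) → end (x,ẋ)=(0.097508, 0.437482)
phase 2: p=0.2891, T=0.336, ωT=1.188533, cosh=1.793465, sinh=1.488797; start (x,ẋ)=(0.097508, 0.437482) → end (x,ẋ)=(0.129615, -0.224379)

x = 0.1296, ẋ = -0.2244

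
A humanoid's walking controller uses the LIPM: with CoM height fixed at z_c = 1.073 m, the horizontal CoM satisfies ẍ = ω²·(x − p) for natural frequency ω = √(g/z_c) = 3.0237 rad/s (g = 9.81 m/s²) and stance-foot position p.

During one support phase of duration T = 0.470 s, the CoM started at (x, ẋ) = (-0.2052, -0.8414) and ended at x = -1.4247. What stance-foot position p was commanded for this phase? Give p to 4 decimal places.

ωT = 3.0237·0.470 = 1.421139; cosh(ωT) = 2.191637, sinh(ωT) = 1.950198
x(T) = p + (x₀−p)·cosh(ωT) + (ẋ₀/ω)·sinh(ωT) ⇒ p·(1 − cosh) = x(T) − x₀·cosh − (ẋ₀/ω)·sinh
numerator   = -1.4247 − (-0.2052)·2.191637 − (-0.8414/3.0237)·1.950198 = -0.432298
denominator = 1 − 2.191637 = -1.191637
p = -0.432298 / -1.191637 = 0.3628

p = 0.3628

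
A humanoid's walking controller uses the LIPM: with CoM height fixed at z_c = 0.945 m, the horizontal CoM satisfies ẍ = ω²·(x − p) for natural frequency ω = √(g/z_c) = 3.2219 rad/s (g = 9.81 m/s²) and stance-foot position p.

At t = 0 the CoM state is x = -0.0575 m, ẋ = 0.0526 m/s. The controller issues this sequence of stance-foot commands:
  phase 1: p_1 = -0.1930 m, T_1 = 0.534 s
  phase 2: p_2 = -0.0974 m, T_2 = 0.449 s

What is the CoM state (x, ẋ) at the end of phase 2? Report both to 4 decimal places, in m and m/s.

x = 1.4929, ẋ = 5.1800

phase 1: p=-0.1930, T=0.534, ωT=1.720495, cosh=2.883134, sinh=2.704157; start (x,ẋ)=(-0.057500, 0.052600) → end (x,ẋ)=(0.241812, 1.332200)
phase 2: p=-0.0974, T=0.449, ωT=1.446633, cosh=2.242073, sinh=2.006712; start (x,ẋ)=(0.241812, 1.332200) → end (x,ẋ)=(1.492879, 5.180040)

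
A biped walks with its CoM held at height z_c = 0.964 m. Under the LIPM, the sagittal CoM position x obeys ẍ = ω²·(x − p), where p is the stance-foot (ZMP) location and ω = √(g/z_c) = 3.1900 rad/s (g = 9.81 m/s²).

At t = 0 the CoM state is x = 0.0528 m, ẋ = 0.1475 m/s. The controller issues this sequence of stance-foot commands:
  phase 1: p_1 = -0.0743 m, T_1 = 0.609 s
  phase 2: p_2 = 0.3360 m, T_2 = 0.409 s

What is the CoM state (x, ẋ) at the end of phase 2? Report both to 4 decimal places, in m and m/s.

x = 1.7551, ẋ = 4.8719

phase 1: p=-0.0743, T=0.609, ωT=1.942710, cosh=3.560475, sinh=3.417160; start (x,ẋ)=(0.052800, 0.147500) → end (x,ẋ)=(0.536240, 1.910654)
phase 2: p=0.3360, T=0.409, ωT=1.304710, cosh=1.978936, sinh=1.707684; start (x,ẋ)=(0.536240, 1.910654) → end (x,ẋ)=(1.755081, 4.871870)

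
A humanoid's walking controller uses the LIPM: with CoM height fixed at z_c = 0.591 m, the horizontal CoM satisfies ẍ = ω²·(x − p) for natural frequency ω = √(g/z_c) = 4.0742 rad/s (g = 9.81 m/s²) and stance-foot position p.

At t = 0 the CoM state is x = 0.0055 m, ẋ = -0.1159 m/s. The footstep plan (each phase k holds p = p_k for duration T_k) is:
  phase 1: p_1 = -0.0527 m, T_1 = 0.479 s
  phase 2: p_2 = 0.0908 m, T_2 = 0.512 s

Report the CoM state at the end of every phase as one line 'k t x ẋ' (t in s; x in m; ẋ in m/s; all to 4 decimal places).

1 0.4790 0.0582 0.4016
2 0.9910 0.3482 1.1149

phase 1: p=-0.0527, T=0.479, ωT=1.951542, cosh=3.590794, sinh=3.448739; start (x,ẋ)=(0.005500, -0.115900) → end (x,ẋ)=(0.058177, 0.401587)
phase 2: p=0.0908, T=0.512, ωT=2.085990, cosh=4.088373, sinh=3.964189; start (x,ẋ)=(0.058177, 0.401587) → end (x,ẋ)=(0.348168, 1.114943)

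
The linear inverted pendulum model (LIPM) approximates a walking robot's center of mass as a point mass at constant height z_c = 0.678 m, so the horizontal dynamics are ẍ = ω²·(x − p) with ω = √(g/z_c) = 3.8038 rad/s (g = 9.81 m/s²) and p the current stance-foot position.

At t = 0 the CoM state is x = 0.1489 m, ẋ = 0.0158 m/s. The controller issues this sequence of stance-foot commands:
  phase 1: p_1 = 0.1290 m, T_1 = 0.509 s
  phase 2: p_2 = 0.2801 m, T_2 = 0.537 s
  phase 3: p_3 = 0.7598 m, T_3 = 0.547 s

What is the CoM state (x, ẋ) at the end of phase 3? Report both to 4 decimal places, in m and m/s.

phase 1: p=0.1290, T=0.509, ωT=1.936134, cosh=3.538081, sinh=3.393821; start (x,ẋ)=(0.148900, 0.015800) → end (x,ẋ)=(0.213505, 0.312799)
phase 2: p=0.2801, T=0.537, ωT=2.042641, cosh=3.920315, sinh=3.790629; start (x,ẋ)=(0.213505, 0.312799) → end (x,ẋ)=(0.330742, 0.266049)
phase 3: p=0.7598, T=0.547, ωT=2.080679, cosh=4.067374, sinh=3.942529; start (x,ẋ)=(0.330742, 0.266049) → end (x,ẋ)=(-0.709587, -5.352285)

x = -0.7096, ẋ = -5.3523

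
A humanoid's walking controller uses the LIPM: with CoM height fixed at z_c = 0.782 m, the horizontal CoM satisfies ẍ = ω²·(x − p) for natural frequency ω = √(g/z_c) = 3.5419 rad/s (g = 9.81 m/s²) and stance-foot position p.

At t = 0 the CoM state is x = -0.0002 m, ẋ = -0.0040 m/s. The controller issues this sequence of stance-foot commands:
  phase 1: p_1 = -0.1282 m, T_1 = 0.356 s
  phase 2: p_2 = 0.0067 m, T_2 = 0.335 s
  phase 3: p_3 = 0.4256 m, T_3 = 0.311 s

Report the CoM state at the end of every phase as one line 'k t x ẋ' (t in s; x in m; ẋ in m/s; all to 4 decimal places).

phase 1: p=-0.1282, T=0.356, ωT=1.260916, cosh=1.906024, sinh=1.622630; start (x,ẋ)=(-0.000200, -0.004000) → end (x,ẋ)=(0.113939, 0.728017)
phase 2: p=0.0067, T=0.335, ωT=1.186537, cosh=1.790496, sinh=1.485220; start (x,ẋ)=(0.113939, 0.728017) → end (x,ẋ)=(0.503988, 1.867639)
phase 3: p=0.4256, T=0.311, ωT=1.101531, cosh=1.670565, sinh=1.338203; start (x,ẋ)=(0.503988, 1.867639) → end (x,ẋ)=(1.262186, 3.491557)

1 0.3560 0.1139 0.7280
2 0.6910 0.5040 1.8676
3 1.0020 1.2622 3.4916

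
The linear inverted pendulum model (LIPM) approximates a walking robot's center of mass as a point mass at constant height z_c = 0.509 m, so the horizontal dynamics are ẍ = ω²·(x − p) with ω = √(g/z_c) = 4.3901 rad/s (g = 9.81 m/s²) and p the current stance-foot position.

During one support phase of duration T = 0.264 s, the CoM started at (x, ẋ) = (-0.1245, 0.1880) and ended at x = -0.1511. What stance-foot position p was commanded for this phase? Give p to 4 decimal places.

p = -0.0071

ωT = 4.3901·0.264 = 1.158986; cosh(ωT) = 1.750253, sinh(ωT) = 1.436449
x(T) = p + (x₀−p)·cosh(ωT) + (ẋ₀/ω)·sinh(ωT) ⇒ p·(1 − cosh) = x(T) − x₀·cosh − (ẋ₀/ω)·sinh
numerator   = -0.1511 − (-0.1245)·1.750253 − (0.1880/4.3901)·1.436449 = 0.005293
denominator = 1 − 1.750253 = -0.750253
p = 0.005293 / -0.750253 = -0.0071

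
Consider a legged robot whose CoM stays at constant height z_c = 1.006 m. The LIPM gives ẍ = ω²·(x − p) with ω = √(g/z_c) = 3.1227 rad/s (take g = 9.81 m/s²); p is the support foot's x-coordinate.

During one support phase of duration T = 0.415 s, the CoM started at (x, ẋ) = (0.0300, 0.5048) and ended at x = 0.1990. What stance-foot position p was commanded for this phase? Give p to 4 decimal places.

p = 0.1381

ωT = 3.1227·0.415 = 1.295921; cosh(ωT) = 1.964002, sinh(ωT) = 1.690356
x(T) = p + (x₀−p)·cosh(ωT) + (ẋ₀/ω)·sinh(ωT) ⇒ p·(1 − cosh) = x(T) − x₀·cosh − (ẋ₀/ω)·sinh
numerator   = 0.1990 − (0.0300)·1.964002 − (0.5048/3.1227)·1.690356 = -0.133175
denominator = 1 − 1.964002 = -0.964002
p = -0.133175 / -0.964002 = 0.1381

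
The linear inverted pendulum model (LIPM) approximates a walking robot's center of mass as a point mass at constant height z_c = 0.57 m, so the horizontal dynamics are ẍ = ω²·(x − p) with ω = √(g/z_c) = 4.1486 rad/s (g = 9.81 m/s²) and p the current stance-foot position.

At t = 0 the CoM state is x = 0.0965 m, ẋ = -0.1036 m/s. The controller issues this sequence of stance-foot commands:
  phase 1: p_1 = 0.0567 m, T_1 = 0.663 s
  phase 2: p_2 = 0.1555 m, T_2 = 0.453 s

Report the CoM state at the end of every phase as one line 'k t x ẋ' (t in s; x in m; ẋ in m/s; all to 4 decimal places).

1 0.6630 0.1748 0.4728
2 1.1160 0.5847 1.8403

phase 1: p=0.0567, T=0.663, ωT=2.750522, cosh=7.857345, sinh=7.793451; start (x,ẋ)=(0.096500, -0.103600) → end (x,ẋ)=(0.174802, 0.472789)
phase 2: p=0.1555, T=0.453, ωT=1.879316, cosh=3.350859, sinh=3.198164; start (x,ẋ)=(0.174802, 0.472789) → end (x,ẋ)=(0.584653, 1.840348)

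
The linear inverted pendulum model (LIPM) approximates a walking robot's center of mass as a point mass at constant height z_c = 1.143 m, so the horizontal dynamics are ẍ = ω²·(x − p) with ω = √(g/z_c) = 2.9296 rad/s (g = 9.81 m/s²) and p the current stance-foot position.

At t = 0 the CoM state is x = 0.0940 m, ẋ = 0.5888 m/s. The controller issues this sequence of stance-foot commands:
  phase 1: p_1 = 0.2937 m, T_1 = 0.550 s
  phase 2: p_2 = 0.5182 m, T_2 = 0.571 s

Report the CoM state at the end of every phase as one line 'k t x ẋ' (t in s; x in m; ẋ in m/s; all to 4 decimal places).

phase 1: p=0.2937, T=0.550, ωT=1.611280, cosh=2.604425, sinh=2.404794; start (x,ẋ)=(0.094000, 0.588800) → end (x,ẋ)=(0.256919, 0.126583)
phase 2: p=0.5182, T=0.571, ωT=1.672802, cosh=2.757396, sinh=2.569675; start (x,ẋ)=(0.256919, 0.126583) → end (x,ẋ)=(-0.091224, -1.617916)

1 0.5500 0.2569 0.1266
2 1.1210 -0.0912 -1.6179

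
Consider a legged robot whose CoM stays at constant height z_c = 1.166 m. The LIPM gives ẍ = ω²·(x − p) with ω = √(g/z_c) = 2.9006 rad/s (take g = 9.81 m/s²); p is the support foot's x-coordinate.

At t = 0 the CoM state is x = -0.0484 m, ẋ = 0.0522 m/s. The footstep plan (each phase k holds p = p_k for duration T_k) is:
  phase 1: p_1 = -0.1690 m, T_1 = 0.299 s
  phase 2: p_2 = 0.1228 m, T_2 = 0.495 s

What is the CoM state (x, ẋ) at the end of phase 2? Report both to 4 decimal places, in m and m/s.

phase 1: p=-0.1690, T=0.299, ωT=0.867279, cosh=1.400259, sinh=0.980166; start (x,ẋ)=(-0.048400, 0.052200) → end (x,ẋ)=(0.017511, 0.415968)
phase 2: p=0.1228, T=0.495, ωT=1.435797, cosh=2.220460, sinh=1.982534; start (x,ẋ)=(0.017511, 0.415968) → end (x,ẋ)=(0.173319, 0.318169)

x = 0.1733, ẋ = 0.3182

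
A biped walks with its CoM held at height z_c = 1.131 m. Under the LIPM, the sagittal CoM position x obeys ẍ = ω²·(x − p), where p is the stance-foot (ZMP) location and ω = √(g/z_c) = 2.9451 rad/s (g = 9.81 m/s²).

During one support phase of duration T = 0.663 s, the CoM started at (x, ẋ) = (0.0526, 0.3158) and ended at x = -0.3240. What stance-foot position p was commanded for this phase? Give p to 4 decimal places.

p = 0.3405

ωT = 2.9451·0.663 = 1.952601; cosh(ωT) = 3.594450, sinh(ωT) = 3.452545
x(T) = p + (x₀−p)·cosh(ωT) + (ẋ₀/ω)·sinh(ωT) ⇒ p·(1 − cosh) = x(T) − x₀·cosh − (ẋ₀/ω)·sinh
numerator   = -0.3240 − (0.0526)·3.594450 − (0.3158/2.9451)·3.452545 = -0.883281
denominator = 1 − 3.594450 = -2.594450
p = -0.883281 / -2.594450 = 0.3405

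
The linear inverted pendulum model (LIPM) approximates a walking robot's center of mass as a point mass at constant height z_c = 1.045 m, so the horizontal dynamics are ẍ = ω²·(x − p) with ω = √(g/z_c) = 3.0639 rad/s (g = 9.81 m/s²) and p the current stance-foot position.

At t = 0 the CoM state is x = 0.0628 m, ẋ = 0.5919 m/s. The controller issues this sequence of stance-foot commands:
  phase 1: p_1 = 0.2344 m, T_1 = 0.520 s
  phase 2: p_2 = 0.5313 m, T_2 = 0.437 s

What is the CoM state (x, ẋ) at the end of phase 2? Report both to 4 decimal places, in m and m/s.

phase 1: p=0.2344, T=0.520, ωT=1.593228, cosh=2.561436, sinh=2.358168; start (x,ẋ)=(0.062800, 0.591900) → end (x,ẋ)=(0.250421, 0.276271)
phase 2: p=0.5313, T=0.437, ωT=1.338924, cosh=2.038533, sinh=1.776405; start (x,ẋ)=(0.250421, 0.276271) → end (x,ẋ)=(0.118896, -0.965562)

x = 0.1189, ẋ = -0.9656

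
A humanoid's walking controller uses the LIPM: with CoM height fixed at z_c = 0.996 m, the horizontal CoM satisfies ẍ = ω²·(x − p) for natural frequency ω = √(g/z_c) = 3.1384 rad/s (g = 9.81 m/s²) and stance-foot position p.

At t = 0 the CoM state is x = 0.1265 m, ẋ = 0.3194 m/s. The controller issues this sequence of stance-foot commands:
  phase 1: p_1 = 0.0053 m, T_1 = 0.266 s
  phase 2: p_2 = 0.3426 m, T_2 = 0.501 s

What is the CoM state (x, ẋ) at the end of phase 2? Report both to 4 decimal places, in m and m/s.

x = 0.7337, ẋ = 1.4416

phase 1: p=0.0053, T=0.266, ωT=0.834814, cosh=1.369171, sinh=0.935216; start (x,ẋ)=(0.126500, 0.319400) → end (x,ẋ)=(0.266422, 0.793045)
phase 2: p=0.3426, T=0.501, ωT=1.572338, cosh=2.512730, sinh=2.305171; start (x,ẋ)=(0.266422, 0.793045) → end (x,ẋ)=(0.733681, 1.441594)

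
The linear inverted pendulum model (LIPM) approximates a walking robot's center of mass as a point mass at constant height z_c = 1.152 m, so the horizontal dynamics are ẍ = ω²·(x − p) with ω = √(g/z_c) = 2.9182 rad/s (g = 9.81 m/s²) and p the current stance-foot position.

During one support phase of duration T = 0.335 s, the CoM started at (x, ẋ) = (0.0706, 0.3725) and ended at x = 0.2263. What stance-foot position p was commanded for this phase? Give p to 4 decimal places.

p = 0.0511

ωT = 2.9182·0.335 = 0.977597; cosh(ωT) = 1.517138, sinh(ωT) = 1.140924
x(T) = p + (x₀−p)·cosh(ωT) + (ẋ₀/ω)·sinh(ωT) ⇒ p·(1 − cosh) = x(T) − x₀·cosh − (ẋ₀/ω)·sinh
numerator   = 0.2263 − (0.0706)·1.517138 − (0.3725/2.9182)·1.140924 = -0.026446
denominator = 1 − 1.517138 = -0.517138
p = -0.026446 / -0.517138 = 0.0511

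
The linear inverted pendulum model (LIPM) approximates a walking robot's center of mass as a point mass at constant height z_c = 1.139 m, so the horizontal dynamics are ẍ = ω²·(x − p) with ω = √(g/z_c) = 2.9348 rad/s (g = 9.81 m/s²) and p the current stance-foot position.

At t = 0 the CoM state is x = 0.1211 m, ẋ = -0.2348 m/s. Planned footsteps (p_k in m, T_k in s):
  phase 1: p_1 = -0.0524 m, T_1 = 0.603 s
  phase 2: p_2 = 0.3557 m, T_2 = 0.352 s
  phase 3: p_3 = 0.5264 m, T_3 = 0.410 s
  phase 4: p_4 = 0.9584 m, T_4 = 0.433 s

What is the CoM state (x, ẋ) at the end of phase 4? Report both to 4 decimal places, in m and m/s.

x = 1.4472, ẋ = 1.8645

phase 1: p=-0.0524, T=0.603, ωT=1.769684, cosh=3.019694, sinh=2.849307; start (x,ẋ)=(0.121100, -0.234800) → end (x,ẋ)=(0.243557, 0.741808)
phase 2: p=0.3557, T=0.352, ωT=1.033050, cosh=1.582770, sinh=1.226851; start (x,ẋ)=(0.243557, 0.741808) → end (x,ẋ)=(0.488305, 0.770334)
phase 3: p=0.5264, T=0.410, ωT=1.203268, cosh=1.815598, sinh=1.515387; start (x,ẋ)=(0.488305, 0.770334) → end (x,ẋ)=(0.854998, 1.229195)
phase 4: p=0.9584, T=0.433, ωT=1.270768, cosh=1.922103, sinh=1.641487; start (x,ẋ)=(0.854998, 1.229195) → end (x,ẋ)=(1.447161, 1.864506)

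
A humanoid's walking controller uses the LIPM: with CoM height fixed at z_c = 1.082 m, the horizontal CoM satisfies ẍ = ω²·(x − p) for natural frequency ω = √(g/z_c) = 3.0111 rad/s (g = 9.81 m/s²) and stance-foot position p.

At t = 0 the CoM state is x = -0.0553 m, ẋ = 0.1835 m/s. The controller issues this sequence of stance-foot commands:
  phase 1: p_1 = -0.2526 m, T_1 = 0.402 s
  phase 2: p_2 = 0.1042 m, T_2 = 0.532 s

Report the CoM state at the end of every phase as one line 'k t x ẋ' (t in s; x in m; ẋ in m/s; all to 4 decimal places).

phase 1: p=-0.2526, T=0.402, ωT=1.210462, cosh=1.826547, sinh=1.528488; start (x,ẋ)=(-0.055300, 0.183500) → end (x,ẋ)=(0.200926, 1.243231)
phase 2: p=0.1042, T=0.532, ωT=1.601905, cosh=2.581995, sinh=2.380483; start (x,ẋ)=(0.200926, 1.243231) → end (x,ẋ)=(1.336805, 3.903333)

1 0.4020 0.2009 1.2432
2 0.9340 1.3368 3.9033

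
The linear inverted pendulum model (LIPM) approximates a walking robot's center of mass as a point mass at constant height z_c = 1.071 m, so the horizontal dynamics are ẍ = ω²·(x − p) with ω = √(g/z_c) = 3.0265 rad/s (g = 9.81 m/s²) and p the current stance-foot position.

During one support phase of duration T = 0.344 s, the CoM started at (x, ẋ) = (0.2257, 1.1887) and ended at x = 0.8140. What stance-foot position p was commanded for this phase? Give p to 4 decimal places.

p = 0.0546

ωT = 3.0265·0.344 = 1.041116; cosh(ωT) = 1.592718, sinh(ωT) = 1.239658
x(T) = p + (x₀−p)·cosh(ωT) + (ẋ₀/ω)·sinh(ωT) ⇒ p·(1 − cosh) = x(T) − x₀·cosh − (ẋ₀/ω)·sinh
numerator   = 0.8140 − (0.2257)·1.592718 − (1.1887/3.0265)·1.239658 = -0.032369
denominator = 1 − 1.592718 = -0.592718
p = -0.032369 / -0.592718 = 0.0546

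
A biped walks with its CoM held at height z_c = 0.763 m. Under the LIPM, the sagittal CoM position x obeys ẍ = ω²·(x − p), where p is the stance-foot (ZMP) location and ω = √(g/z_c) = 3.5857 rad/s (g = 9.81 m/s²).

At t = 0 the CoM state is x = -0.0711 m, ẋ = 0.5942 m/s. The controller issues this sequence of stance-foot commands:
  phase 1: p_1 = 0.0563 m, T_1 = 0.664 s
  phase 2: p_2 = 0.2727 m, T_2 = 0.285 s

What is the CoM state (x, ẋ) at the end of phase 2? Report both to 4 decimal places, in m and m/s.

x = 0.5039, ẋ = 1.1432

phase 1: p=0.0563, T=0.664, ωT=2.380905, cosh=5.453575, sinh=5.361108; start (x,ẋ)=(-0.071100, 0.594200) → end (x,ẋ)=(0.249924, 0.791463)
phase 2: p=0.2727, T=0.285, ωT=1.021924, cosh=1.569219, sinh=1.209318; start (x,ẋ)=(0.249924, 0.791463) → end (x,ẋ)=(0.503889, 1.143217)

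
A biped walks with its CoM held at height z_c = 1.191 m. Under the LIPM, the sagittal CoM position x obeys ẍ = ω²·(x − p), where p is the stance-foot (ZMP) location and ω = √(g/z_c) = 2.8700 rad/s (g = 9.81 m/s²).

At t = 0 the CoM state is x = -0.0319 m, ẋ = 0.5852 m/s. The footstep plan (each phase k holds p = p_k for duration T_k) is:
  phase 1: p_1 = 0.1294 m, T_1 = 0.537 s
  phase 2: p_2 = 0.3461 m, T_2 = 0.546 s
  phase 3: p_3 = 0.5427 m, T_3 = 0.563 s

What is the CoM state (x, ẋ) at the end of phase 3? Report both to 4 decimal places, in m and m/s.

phase 1: p=0.1294, T=0.537, ωT=1.541190, cosh=2.442135, sinh=2.228009; start (x,ẋ)=(-0.031900, 0.585200) → end (x,ẋ)=(0.189780, 0.397723)
phase 2: p=0.3461, T=0.546, ωT=1.567020, cosh=2.500506, sinh=2.291840; start (x,ẋ)=(0.189780, 0.397723) → end (x,ẋ)=(0.272823, -0.033698)
phase 3: p=0.5427, T=0.563, ωT=1.615810, cosh=2.615346, sinh=2.416616; start (x,ẋ)=(0.272823, -0.033698) → end (x,ẋ)=(-0.191496, -1.959914)

x = -0.1915, ẋ = -1.9599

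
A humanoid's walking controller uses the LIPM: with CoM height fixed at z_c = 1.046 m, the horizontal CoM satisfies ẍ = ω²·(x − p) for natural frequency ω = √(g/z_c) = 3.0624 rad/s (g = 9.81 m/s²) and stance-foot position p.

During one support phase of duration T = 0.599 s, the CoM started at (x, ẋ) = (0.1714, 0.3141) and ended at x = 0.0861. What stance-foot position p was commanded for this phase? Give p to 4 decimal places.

p = 0.3515

ωT = 3.0624·0.599 = 1.834378; cosh(ωT) = 3.210474, sinh(ωT) = 3.050762
x(T) = p + (x₀−p)·cosh(ωT) + (ẋ₀/ω)·sinh(ωT) ⇒ p·(1 − cosh) = x(T) − x₀·cosh − (ẋ₀/ω)·sinh
numerator   = 0.0861 − (0.1714)·3.210474 − (0.3141/3.0624)·3.050762 = -0.777082
denominator = 1 − 3.210474 = -2.210474
p = -0.777082 / -2.210474 = 0.3515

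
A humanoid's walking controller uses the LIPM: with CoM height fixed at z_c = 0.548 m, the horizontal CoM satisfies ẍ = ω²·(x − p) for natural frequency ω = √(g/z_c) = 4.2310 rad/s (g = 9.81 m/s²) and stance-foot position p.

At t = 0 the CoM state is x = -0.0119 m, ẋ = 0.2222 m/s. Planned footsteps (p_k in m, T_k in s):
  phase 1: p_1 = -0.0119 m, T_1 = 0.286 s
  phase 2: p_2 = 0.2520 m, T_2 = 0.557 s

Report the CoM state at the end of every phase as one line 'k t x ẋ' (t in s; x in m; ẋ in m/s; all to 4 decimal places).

phase 1: p=-0.0119, T=0.286, ωT=1.210066, cosh=1.825942, sinh=1.527764; start (x,ẋ)=(-0.011900, 0.222200) → end (x,ẋ)=(0.068334, 0.405724)
phase 2: p=0.2520, T=0.557, ωT=2.356667, cosh=5.325223, sinh=5.230488; start (x,ẋ)=(0.068334, 0.405724) → end (x,ẋ)=(-0.224495, -1.903996)

1 0.2860 0.0683 0.4057
2 0.8430 -0.2245 -1.9040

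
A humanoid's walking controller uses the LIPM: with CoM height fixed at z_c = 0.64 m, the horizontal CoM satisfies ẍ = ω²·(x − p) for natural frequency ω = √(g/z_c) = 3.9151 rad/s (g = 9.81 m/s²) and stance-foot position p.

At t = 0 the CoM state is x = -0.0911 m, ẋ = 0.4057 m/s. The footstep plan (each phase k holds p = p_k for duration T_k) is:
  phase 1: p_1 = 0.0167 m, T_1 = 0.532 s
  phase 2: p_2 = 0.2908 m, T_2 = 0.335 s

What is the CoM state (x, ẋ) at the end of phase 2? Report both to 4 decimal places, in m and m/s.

phase 1: p=0.0167, T=0.532, ωT=2.082833, cosh=4.075878, sinh=3.951301; start (x,ẋ)=(-0.091100, 0.405700) → end (x,ẋ)=(-0.013228, -0.014054)
phase 2: p=0.2908, T=0.335, ωT=1.311559, cosh=1.990677, sinh=1.721277; start (x,ẋ)=(-0.013228, -0.014054) → end (x,ẋ)=(-0.320601, -2.076816)

x = -0.3206, ẋ = -2.0768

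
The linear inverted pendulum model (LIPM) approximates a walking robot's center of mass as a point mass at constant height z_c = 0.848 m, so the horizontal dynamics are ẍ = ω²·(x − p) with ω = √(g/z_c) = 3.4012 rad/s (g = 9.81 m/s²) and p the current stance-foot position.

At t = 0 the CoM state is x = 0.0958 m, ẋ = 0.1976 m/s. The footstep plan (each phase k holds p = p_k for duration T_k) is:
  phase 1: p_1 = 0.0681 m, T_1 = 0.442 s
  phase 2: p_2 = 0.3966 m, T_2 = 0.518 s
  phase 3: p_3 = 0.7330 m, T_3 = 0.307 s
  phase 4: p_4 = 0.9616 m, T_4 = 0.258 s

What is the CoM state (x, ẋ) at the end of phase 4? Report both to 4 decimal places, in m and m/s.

x = 0.6010, ẋ = -0.7071

phase 1: p=0.0681, T=0.442, ωT=1.503330, cosh=2.359514, sinh=2.137126; start (x,ẋ)=(0.095800, 0.197600) → end (x,ẋ)=(0.257619, 0.667586)
phase 2: p=0.3966, T=0.518, ωT=1.761822, cosh=2.997383, sinh=2.825652; start (x,ẋ)=(0.257619, 0.667586) → end (x,ẋ)=(0.534639, 0.665322)
phase 3: p=0.7330, T=0.307, ωT=1.044168, cosh=1.596510, sinh=1.244525; start (x,ẋ)=(0.534639, 0.665322) → end (x,ẋ)=(0.659762, 0.222556)
phase 4: p=0.9616, T=0.258, ωT=0.877510, cosh=1.410360, sinh=0.994543; start (x,ẋ)=(0.659762, 0.222556) → end (x,ẋ)=(0.600977, -0.707126)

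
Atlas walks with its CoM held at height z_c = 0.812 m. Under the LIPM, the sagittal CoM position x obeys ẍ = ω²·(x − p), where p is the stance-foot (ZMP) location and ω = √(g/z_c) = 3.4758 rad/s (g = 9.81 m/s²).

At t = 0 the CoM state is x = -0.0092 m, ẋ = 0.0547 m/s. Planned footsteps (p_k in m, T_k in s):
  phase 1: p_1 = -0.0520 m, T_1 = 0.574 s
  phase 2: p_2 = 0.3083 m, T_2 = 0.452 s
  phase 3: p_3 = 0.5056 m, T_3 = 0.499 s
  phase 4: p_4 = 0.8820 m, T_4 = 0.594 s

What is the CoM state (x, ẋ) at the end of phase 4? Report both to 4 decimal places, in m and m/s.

phase 1: p=-0.0520, T=0.574, ωT=1.995109, cosh=3.744502, sinh=3.608504; start (x,ẋ)=(-0.009200, 0.054700) → end (x,ẋ)=(0.165053, 0.741641)
phase 2: p=0.3083, T=0.452, ωT=1.571062, cosh=2.509789, sinh=2.301965; start (x,ẋ)=(0.165053, 0.741641) → end (x,ẋ)=(0.439957, 0.715219)
phase 3: p=0.5056, T=0.499, ωT=1.734424, cosh=2.921083, sinh=2.744581; start (x,ẋ)=(0.439957, 0.715219) → end (x,ẋ)=(0.878606, 1.463002)
phase 4: p=0.8820, T=0.594, ωT=2.064625, cosh=4.004604, sinh=3.877739; start (x,ẋ)=(0.878606, 1.463002) → end (x,ẋ)=(2.500591, 5.812999)

x = 2.5006, ẋ = 5.8130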